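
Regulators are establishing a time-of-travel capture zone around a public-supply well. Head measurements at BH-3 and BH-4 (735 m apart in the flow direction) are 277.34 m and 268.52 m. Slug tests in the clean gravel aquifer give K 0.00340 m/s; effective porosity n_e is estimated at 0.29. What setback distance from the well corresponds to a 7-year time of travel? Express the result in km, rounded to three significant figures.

31.1 km

Hydraulic gradient i = (277.34 − 268.52) / 735 = 8.82 / 735 = 0.01200
K = 0.00340 m/s × 86400 s/d = 293.8 m/d
Specific discharge q = 293.8 × 0.01200 = 3.525 m/d
v = Ki/n = 293.8·0.01200/0.29 = 12.16 m/d
T = 7 yr × 365 = 2555 d
L = v × T = 12.16 × 2555 = 31060 m
   = 31.1 km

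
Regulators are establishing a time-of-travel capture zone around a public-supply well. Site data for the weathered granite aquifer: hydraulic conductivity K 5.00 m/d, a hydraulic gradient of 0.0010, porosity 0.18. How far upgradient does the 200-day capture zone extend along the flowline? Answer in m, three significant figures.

Darcy flux q = K·i = 5.00 × 0.0010 = 0.005000 m/d
Average linear velocity = 0.005000 / 0.18 = 0.02778 m/d
L = v × T = 0.02778 × 200 = 5.556 m

5.56 m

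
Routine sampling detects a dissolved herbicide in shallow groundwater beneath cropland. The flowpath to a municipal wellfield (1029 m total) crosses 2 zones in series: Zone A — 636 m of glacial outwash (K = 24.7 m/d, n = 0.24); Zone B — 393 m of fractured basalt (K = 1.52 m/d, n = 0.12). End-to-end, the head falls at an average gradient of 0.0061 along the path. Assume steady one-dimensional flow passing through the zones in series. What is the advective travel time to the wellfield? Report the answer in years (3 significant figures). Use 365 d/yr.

For zones in series the flux q is common to all zones; the equivalent conductivity is the harmonic (thickness-weighted) mean, K_eq = L_total / Σ(L_j/K_j).
Σ(L/K) = 636/24.7 + 393/1.52 = 25.75 + 258.6 = 284.3 d
K_eq = L_total / Σ(L/K) = 1029 / 284.3 = 3.619 m/d
q = K_eq · i = 3.619 × 0.0061 = 0.02208 m/d (same in every zone)
Zone A: v = q/n = 0.02208/0.24 = 0.09199 m/d → t_A = 636/0.09199 = 6914 d
Zone B: v = q/n = 0.02208/0.12 = 0.1840 m/d → t_B = 393/0.1840 = 2136 d
Total t = 6914 + 2136 = 9050 d
   = 9050 / 365 = 24.8 yr

24.8 years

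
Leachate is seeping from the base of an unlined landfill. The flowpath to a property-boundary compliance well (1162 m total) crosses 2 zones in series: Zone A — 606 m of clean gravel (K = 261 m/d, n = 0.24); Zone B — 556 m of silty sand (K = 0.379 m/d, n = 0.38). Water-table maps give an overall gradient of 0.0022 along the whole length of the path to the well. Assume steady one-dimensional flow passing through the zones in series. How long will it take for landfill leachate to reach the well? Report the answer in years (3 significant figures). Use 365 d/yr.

562 years

Steady 1-D flow in series ⇒ the Darcy flux q is identical in every zone and the zone head losses add (resistances L/K in series).
Σ(L/K) = 606/261 + 556/0.379 = 2.322 + 1467 = 1469 d
K_eq = L_total / Σ(L/K) = 1162 / 1469 = 0.7908 m/d
q = K_eq · i = 0.7908 × 0.0022 = 0.001740 m/d (same in every zone)
Zone A: v = q/n = 0.001740/0.24 = 0.007249 m/d → t_A = 606/0.007249 = 83590 d
Zone B: v = q/n = 0.001740/0.38 = 0.004578 m/d → t_B = 556/0.004578 = 121400 d
Total t = 83590 + 121400 = 205000 d
   = 205000 / 365 = 562 yr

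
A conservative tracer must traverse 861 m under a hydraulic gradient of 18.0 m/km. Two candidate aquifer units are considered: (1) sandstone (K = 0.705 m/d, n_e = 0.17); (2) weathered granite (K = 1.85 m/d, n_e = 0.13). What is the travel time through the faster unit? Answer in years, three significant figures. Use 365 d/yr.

Unit 1 (sandstone): v = 0.705×0.018/0.17 = 0.07465 m/d, t = 861/0.07465 = 11530 d
Unit 2 (weathered granite): v = 1.85×0.018/0.13 = 0.2562 m/d, t = 861/0.2562 = 3361 d
Faster: 3361 d / 365 = 9.21 yr

9.21 years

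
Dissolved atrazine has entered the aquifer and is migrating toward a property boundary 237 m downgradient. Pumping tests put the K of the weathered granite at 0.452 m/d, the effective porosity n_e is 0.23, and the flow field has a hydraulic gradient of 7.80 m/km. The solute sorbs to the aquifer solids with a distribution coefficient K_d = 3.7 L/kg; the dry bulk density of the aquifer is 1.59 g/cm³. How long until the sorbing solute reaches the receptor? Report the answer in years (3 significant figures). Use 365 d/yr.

Specific discharge q = 0.452 × 0.0078 = 0.003526 m/d
Average linear velocity = 0.003526 / 0.23 = 0.01533 m/d
Retardation R = 1 + ρ_b·K_d/n = 1 + 1.59×3.7/0.23 = 26.58
Contaminant velocity v_c = v/R = 0.01533/26.58 = 5.767e-4 m/d
t = L/v_c = 237/5.767e-4 = 410900 d
   = 410900/365 = 1130 yr

1130 years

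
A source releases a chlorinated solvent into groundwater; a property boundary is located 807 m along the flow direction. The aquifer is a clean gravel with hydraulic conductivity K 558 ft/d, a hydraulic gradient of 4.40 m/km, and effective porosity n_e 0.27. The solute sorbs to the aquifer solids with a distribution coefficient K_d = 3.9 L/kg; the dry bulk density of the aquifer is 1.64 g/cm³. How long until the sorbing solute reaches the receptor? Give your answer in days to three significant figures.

K = 558 ft/d × 0.3048 = 170.1 m/d
Darcy flux q = K·i = 170.1 × 0.0044 = 0.7483 m/d
Average linear velocity = 0.7483 / 0.27 = 2.772 m/d
Retardation R = 1 + ρ_b·K_d/n = 1 + 1.64×3.9/0.27 = 24.69
Contaminant velocity v_c = v/R = 2.772/24.69 = 0.1123 m/d
t = L/v_c = 807/0.1123 = 7188 d

7190 days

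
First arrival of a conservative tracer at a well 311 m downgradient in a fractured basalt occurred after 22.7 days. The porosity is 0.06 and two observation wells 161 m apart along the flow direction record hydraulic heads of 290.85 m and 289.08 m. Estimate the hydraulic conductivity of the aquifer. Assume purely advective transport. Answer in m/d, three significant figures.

74.8 m/d

Hydraulic gradient i = (290.85 − 289.08) / 161 = 1.77 / 161 = 0.01099
v = L / t = 311 / 22.7 = 13.70 m/d
K = v · n / i = 13.70 × 0.06 / 0.01099 = 74.8 m/d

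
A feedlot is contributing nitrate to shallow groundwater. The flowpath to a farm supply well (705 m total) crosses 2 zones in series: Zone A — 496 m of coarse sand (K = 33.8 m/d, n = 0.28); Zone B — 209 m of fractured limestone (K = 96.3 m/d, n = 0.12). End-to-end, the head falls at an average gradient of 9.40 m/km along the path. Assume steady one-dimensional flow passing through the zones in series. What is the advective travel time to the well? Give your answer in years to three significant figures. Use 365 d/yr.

1.14 years

Continuity: the same q passes through each zone, so ΔH = q·Σ(L_j/K_j) — the zones act as resistances in series.
Σ(L/K) = 496/33.8 + 209/96.3 = 14.67 + 2.170 = 16.84 d
K_eq = L_total / Σ(L/K) = 705 / 16.84 = 41.85 m/d
q = K_eq · i = 41.85 × 0.0094 = 0.3934 m/d (same in every zone)
Zone A: v = q/n = 0.3934/0.28 = 1.405 m/d → t_A = 496/1.405 = 353.0 d
Zone B: v = q/n = 0.3934/0.12 = 3.278 m/d → t_B = 209/3.278 = 63.75 d
Total t = 353.0 + 63.75 = 416.8 d
   = 416.8 / 365 = 1.14 yr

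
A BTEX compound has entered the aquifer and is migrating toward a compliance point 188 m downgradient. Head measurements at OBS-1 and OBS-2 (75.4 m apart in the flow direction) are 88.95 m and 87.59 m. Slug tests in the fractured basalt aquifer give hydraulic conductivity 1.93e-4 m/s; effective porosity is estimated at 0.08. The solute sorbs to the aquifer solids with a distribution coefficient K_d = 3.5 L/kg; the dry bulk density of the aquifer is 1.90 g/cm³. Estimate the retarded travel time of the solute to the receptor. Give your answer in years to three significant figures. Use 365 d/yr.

Hydraulic gradient i = (88.95 − 87.59) / 75.4 = 1.36 / 75.4 = 0.01804
K = 1.93e-4 m/s × 86400 s/d = 16.68 m/d
Darcy flux q = K·i = 16.68 × 0.01804 = 0.3008 m/d
v_s = q/n_e = 0.3008/0.08 = 3.760 m/d
Retardation R = 1 + ρ_b·K_d/n = 1 + 1.90×3.5/0.08 = 84.12
Contaminant velocity v_c = v/R = 3.760/84.12 = 0.04469 m/d
t = L/v_c = 188/0.04469 = 4207 d
   = 4207/365 = 11.5 yr

11.5 years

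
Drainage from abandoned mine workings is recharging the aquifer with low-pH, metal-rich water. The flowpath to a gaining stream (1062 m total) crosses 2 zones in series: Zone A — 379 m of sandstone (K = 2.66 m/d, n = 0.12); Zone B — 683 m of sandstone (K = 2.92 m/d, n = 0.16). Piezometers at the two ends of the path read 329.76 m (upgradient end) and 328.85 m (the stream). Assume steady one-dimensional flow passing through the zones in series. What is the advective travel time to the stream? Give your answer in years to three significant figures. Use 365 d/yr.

175 years

Total head drop ΔH = 329.76 − 328.85 = 0.91 m
Continuity: the same q passes through each zone, so ΔH = q·Σ(L_j/K_j) — the zones act as resistances in series.
Σ(L/K) = 379/2.66 + 683/2.92 = 142.5 + 233.9 = 376.4 d
q = ΔH / Σ(L/K) = 0.91 / 376.4 = 0.002418 m/d (same in every zone)
Zone A: v = q/n = 0.002418/0.12 = 0.02015 m/d → t_A = 379/0.02015 = 18810 d
Zone B: v = q/n = 0.002418/0.16 = 0.01511 m/d → t_B = 683/0.01511 = 45200 d
Total t = 18810 + 45200 = 64010 d
   = 64010 / 365 = 175 yr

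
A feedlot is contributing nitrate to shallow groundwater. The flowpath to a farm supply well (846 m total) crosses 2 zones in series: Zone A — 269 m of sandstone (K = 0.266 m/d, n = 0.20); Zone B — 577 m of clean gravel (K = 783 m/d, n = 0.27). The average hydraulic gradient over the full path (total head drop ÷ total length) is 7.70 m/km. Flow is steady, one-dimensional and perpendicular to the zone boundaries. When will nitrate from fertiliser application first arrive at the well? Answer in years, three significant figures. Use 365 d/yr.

89.2 years

For zones in series the flux q is common to all zones; the equivalent conductivity is the harmonic (thickness-weighted) mean, K_eq = L_total / Σ(L_j/K_j).
Σ(L/K) = 269/0.266 + 577/783 = 1011 + 0.7369 = 1012 d
K_eq = L_total / Σ(L/K) = 846 / 1012 = 0.8360 m/d
q = K_eq · i = 0.8360 × 0.0077 = 0.006437 m/d (same in every zone)
Zone A: v = q/n = 0.006437/0.20 = 0.03218 m/d → t_A = 269/0.03218 = 8358 d
Zone B: v = q/n = 0.006437/0.27 = 0.02384 m/d → t_B = 577/0.02384 = 24200 d
Total t = 8358 + 24200 = 32560 d
   = 32560 / 365 = 89.2 yr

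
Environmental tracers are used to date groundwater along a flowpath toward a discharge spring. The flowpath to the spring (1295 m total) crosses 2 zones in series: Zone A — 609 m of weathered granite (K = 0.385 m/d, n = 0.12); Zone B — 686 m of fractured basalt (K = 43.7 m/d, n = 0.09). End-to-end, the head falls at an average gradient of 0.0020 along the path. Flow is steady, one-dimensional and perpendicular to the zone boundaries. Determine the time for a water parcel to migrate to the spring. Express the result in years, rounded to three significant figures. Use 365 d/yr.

228 years

Steady 1-D flow in series ⇒ the Darcy flux q is identical in every zone and the zone head losses add (resistances L/K in series).
Σ(L/K) = 609/0.385 + 686/43.7 = 1582 + 15.70 = 1598 d
K_eq = L_total / Σ(L/K) = 1295 / 1598 = 0.8106 m/d
q = K_eq · i = 0.8106 × 0.0020 = 0.001621 m/d (same in every zone)
Zone A: v = q/n = 0.001621/0.12 = 0.01351 m/d → t_A = 609/0.01351 = 45080 d
Zone B: v = q/n = 0.001621/0.09 = 0.01801 m/d → t_B = 686/0.01801 = 38080 d
Total t = 45080 + 38080 = 83160 d
   = 83160 / 365 = 228 yr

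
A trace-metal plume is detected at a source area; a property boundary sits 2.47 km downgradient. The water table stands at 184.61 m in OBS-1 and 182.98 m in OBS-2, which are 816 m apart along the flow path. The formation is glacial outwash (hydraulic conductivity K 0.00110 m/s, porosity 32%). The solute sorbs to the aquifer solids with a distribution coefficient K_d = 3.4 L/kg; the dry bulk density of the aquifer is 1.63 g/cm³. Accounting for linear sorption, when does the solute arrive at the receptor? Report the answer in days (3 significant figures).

Hydraulic gradient i = (184.61 − 182.98) / 816 = 1.63 / 816 = 0.001998
K = 0.00110 m/s × 86400 s/d = 95.04 m/d
Specific discharge q = 95.04 × 0.001998 = 0.1898 m/d
Average linear velocity = 0.1898 / 0.32 = 0.5933 m/d
Retardation R = 1 + ρ_b·K_d/n = 1 + 1.63×3.4/0.32 = 18.32
Contaminant velocity v_c = v/R = 0.5933/18.32 = 0.03239 m/d
L = 2.47 km = 2470 m
t = L/v_c = 2470/0.03239 = 76270 d

76300 days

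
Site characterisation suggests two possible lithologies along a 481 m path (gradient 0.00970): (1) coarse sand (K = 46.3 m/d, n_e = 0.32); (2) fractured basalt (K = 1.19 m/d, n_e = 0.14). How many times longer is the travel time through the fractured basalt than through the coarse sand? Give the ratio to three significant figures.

Unit 1 (coarse sand): v = 46.3×0.0097/0.32 = 1.403 m/d, t = 481/1.403 = 342.7 d
Unit 2 (fractured basalt): v = 1.19×0.0097/0.14 = 0.08245 m/d, t = 481/0.08245 = 5834 d
t(fractured basalt) / t(coarse sand) = 5834/342.7 = 17.0

17.0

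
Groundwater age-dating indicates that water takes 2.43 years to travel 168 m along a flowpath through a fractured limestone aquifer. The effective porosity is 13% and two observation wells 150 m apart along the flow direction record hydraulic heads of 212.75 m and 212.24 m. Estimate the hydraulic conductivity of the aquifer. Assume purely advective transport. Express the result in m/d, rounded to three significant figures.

Hydraulic gradient i = (212.75 − 212.24) / 150 = 0.51 / 150 = 0.003400
t = 2.43 years = 887.0 d
v = L / t = 168 / 887.0 = 0.1894 m/d
K = v · n / i = 0.1894 × 0.13 / 0.003400 = 7.24 m/d

7.24 m/d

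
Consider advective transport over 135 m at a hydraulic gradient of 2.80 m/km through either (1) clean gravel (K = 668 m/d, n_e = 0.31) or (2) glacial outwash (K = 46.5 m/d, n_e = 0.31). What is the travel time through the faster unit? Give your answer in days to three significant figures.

Unit 1 (clean gravel): v = 668×0.0028/0.31 = 6.034 m/d, t = 135/6.034 = 22.37 d
Unit 2 (glacial outwash): v = 46.5×0.0028/0.31 = 0.4200 m/d, t = 135/0.4200 = 321.4 d
Faster unit: t = 22.4 d

22.4 days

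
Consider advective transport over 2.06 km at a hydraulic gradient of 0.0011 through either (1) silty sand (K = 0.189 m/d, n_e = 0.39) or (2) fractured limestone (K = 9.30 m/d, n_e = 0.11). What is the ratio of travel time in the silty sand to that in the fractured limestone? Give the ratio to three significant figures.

174

Unit 1 (silty sand): v = 0.189×0.0011/0.39 = 5.331e-4 m/d, t = 2060/5.331e-4 = 3.864e6 d
Unit 2 (fractured limestone): v = 9.30×0.0011/0.11 = 0.09300 m/d, t = 2060/0.09300 = 22150 d
t(silty sand) / t(fractured limestone) = 3.864e6/22150 = 174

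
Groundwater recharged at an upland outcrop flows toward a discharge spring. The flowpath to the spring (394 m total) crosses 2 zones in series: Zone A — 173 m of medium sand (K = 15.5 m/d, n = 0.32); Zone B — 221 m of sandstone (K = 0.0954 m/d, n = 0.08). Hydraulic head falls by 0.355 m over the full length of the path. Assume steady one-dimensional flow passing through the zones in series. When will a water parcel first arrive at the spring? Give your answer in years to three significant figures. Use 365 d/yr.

1310 years

Continuity: the same q passes through each zone, so ΔH = q·Σ(L_j/K_j) — the zones act as resistances in series.
Σ(L/K) = 173/15.5 + 221/0.0954 = 11.16 + 2317 = 2328 d
q = ΔH / Σ(L/K) = 0.355 / 2328 = 1.525e-4 m/d (same in every zone)
Zone A: v = q/n = 1.525e-4/0.32 = 4.766e-4 m/d → t_A = 173/4.766e-4 = 363000 d
Zone B: v = q/n = 1.525e-4/0.08 = 0.001906 m/d → t_B = 221/0.001906 = 115900 d
Total t = 363000 + 115900 = 478900 d
   = 478900 / 365 = 1310 yr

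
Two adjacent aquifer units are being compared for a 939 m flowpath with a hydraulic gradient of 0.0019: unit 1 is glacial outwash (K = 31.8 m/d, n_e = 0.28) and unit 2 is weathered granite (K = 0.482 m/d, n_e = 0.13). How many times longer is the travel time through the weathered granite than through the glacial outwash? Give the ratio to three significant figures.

30.6

Unit 1 (glacial outwash): v = 31.8×0.0019/0.28 = 0.2158 m/d, t = 939/0.2158 = 4352 d
Unit 2 (weathered granite): v = 0.482×0.0019/0.13 = 0.007045 m/d, t = 939/0.007045 = 133300 d
t(weathered granite) / t(glacial outwash) = 133300/4352 = 30.6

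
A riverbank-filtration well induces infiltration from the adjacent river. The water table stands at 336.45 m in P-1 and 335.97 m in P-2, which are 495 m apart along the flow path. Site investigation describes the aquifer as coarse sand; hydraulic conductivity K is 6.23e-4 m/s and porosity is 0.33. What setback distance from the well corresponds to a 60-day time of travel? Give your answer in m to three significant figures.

Hydraulic gradient i = (336.45 − 335.97) / 495 = 0.48 / 495 = 9.697e-4
K = 6.23e-4 m/s × 86400 s/d = 53.83 m/d
Darcy flux q = K·i = 53.83 × 9.697e-4 = 0.05220 m/d
Seepage velocity v = q / n = 0.05220 / 0.33 = 0.1582 m/d
L = v × T = 0.1582 × 60 = 9.490 m

9.49 m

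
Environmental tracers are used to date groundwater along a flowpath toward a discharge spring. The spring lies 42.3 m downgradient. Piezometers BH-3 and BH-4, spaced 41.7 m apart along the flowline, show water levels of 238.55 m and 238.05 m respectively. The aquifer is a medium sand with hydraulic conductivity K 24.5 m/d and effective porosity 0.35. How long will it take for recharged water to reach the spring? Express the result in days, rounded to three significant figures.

50.4 days

Hydraulic gradient i = (238.55 − 238.05) / 41.7 = 0.50 / 41.7 = 0.01199
Darcy flux q = K·i = 24.5 × 0.01199 = 0.2938 m/d
v_s = q/n_e = 0.2938/0.35 = 0.8393 m/d
t = L / v = 42.3 / 0.8393 = 50.40 d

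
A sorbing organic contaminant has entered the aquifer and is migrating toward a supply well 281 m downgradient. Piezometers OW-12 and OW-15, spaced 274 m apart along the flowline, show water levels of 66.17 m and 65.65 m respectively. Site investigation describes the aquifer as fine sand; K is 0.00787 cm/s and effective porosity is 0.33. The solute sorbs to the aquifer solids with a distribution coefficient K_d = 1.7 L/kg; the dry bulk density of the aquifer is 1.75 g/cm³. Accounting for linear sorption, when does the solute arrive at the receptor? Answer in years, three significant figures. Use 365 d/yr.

Hydraulic gradient i = (66.17 − 65.65) / 274 = 0.52 / 274 = 0.001898
K = 0.00787 cm/s × 864 = 6.800 m/d
Darcy flux q = K·i = 6.800 × 0.001898 = 0.01290 m/d
Seepage velocity v = q / n = 0.01290 / 0.33 = 0.03910 m/d
Retardation R = 1 + ρ_b·K_d/n = 1 + 1.75×1.7/0.33 = 10.02
Contaminant velocity v_c = v/R = 0.03910/10.02 = 0.003905 m/d
t = L/v_c = 281/0.003905 = 71970 d
   = 71970/365 = 197 yr

197 years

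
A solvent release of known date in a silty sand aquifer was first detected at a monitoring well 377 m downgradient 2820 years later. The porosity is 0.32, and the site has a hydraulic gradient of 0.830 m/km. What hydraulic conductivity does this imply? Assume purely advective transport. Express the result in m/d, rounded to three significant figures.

t = 2820 years = 1.029e6 d
v = L / t = 377 / 1.029e6 = 3.663e-4 m/d
K = v · n / i = 3.663e-4 × 0.32 / 8.3e-4 = 0.141 m/d

0.141 m/d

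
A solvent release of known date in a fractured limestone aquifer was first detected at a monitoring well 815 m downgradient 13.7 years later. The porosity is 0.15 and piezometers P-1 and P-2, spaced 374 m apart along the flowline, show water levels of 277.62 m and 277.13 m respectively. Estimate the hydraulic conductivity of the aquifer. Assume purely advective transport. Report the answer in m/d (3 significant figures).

18.7 m/d

Hydraulic gradient i = (277.62 − 277.13) / 374 = 0.49 / 374 = 0.001310
t = 13.7 years = 5001 d
v = L / t = 815 / 5001 = 0.1630 m/d
K = v · n / i = 0.1630 × 0.15 / 0.001310 = 18.7 m/d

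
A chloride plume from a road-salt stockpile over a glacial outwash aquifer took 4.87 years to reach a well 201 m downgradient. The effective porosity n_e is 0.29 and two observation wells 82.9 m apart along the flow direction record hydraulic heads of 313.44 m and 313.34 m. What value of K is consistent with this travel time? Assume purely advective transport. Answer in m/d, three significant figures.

27.2 m/d

Hydraulic gradient i = (313.44 − 313.34) / 82.9 = 0.10 / 82.9 = 0.001206
t = 4.87 years = 1778 d
v = L / t = 201 / 1778 = 0.1131 m/d
K = v · n / i = 0.1131 × 0.29 / 0.001206 = 27.2 m/d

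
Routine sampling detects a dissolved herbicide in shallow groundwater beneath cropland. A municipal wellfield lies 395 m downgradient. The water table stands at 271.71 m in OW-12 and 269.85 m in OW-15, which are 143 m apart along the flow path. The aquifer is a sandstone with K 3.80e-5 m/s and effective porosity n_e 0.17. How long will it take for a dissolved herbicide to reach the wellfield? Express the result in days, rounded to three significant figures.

1570 days

Hydraulic gradient i = (271.71 − 269.85) / 143 = 1.86 / 143 = 0.01301
K = 3.80e-5 m/s × 86400 s/d = 3.283 m/d
Darcy flux q = K·i = 3.283 × 0.01301 = 0.04270 m/d
Average linear velocity = 0.04270 / 0.17 = 0.2512 m/d
t = L / v = 395 / 0.2512 = 1572 d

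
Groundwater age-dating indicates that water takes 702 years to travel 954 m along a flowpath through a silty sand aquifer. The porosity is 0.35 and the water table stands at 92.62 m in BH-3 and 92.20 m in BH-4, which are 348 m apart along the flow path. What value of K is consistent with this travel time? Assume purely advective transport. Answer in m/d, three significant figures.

Hydraulic gradient i = (92.62 − 92.20) / 348 = 0.42 / 348 = 0.001207
t = 702 years = 256200 d
v = L / t = 954 / 256200 = 0.003723 m/d
K = v · n / i = 0.003723 × 0.35 / 0.001207 = 1.08 m/d

1.08 m/d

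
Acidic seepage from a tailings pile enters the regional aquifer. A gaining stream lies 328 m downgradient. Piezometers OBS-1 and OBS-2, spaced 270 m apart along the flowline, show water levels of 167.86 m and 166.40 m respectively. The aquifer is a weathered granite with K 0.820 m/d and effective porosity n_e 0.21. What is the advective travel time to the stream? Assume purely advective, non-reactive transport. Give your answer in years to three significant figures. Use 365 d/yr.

42.6 years

Hydraulic gradient i = (167.86 − 166.40) / 270 = 1.46 / 270 = 0.005407
Specific discharge q = 0.820 × 0.005407 = 0.004434 m/d
Average linear velocity = 0.004434 / 0.21 = 0.02111 m/d
t = L / v = 328 / 0.02111 = 15530 d
   = 15530 / 365 = 42.6 yr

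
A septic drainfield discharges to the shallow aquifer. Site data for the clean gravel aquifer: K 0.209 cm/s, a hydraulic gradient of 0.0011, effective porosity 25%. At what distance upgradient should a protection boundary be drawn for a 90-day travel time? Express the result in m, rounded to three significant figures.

71.5 m

K = 0.209 cm/s × 864 = 180.6 m/d
Darcy flux q = K·i = 180.6 × 0.0011 = 0.1986 m/d
v_s = q/n_e = 0.1986/0.25 = 0.7945 m/d
L = v × T = 0.7945 × 90 = 71.51 m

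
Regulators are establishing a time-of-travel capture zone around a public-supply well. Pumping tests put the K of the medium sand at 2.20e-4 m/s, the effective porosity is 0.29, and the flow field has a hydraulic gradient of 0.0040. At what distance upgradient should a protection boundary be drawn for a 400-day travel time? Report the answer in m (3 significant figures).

105 m

K = 2.20e-4 m/s × 86400 s/d = 19.01 m/d
Specific discharge q = 19.01 × 0.0040 = 0.07603 m/d
v_s = q/n_e = 0.07603/0.29 = 0.2622 m/d
L = v × T = 0.2622 × 400 = 104.9 m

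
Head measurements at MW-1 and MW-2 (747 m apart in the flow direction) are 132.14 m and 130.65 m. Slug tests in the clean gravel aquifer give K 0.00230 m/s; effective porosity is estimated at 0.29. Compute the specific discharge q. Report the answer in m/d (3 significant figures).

0.396 m/d

Hydraulic gradient i = (132.14 − 130.65) / 747 = 1.49 / 747 = 0.001995
K = 0.00230 m/s × 86400 s/d = 198.7 m/d
q = Ki = 198.7 × 0.001995 = 0.3964 m/d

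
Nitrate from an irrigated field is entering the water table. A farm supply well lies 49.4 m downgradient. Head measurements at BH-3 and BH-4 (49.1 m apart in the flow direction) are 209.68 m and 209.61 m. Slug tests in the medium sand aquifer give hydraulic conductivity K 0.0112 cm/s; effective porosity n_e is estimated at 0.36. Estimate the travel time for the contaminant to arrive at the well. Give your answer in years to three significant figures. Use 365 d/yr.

3.53 years

Hydraulic gradient i = (209.68 − 209.61) / 49.1 = 0.07 / 49.1 = 0.001426
K = 0.0112 cm/s × 864 = 9.677 m/d
Darcy flux q = K·i = 9.677 × 0.001426 = 0.01380 m/d
v = Ki/n = 9.677·0.001426/0.36 = 0.03832 m/d
t = L / v = 49.4 / 0.03832 = 1289 d
   = 1289 / 365 = 3.53 yr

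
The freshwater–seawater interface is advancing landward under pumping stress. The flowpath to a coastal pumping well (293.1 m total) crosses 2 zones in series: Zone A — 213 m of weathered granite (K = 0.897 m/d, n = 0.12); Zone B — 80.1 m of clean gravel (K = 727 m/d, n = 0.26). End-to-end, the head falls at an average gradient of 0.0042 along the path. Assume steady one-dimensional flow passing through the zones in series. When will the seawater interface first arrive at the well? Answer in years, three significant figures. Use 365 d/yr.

For zones in series the flux q is common to all zones; the equivalent conductivity is the harmonic (thickness-weighted) mean, K_eq = L_total / Σ(L_j/K_j).
Σ(L/K) = 213/0.897 + 80.1/727 = 237.5 + 0.1102 = 237.6 d
K_eq = L_total / Σ(L/K) = 293.1 / 237.6 = 1.234 m/d
q = K_eq · i = 1.234 × 0.0042 = 0.005182 m/d (same in every zone)
Zone A: v = q/n = 0.005182/0.12 = 0.04318 m/d → t_A = 213/0.04318 = 4933 d
Zone B: v = q/n = 0.005182/0.26 = 0.01993 m/d → t_B = 80.1/0.01993 = 4019 d
Total t = 4933 + 4019 = 8952 d
   = 8952 / 365 = 24.5 yr

24.5 years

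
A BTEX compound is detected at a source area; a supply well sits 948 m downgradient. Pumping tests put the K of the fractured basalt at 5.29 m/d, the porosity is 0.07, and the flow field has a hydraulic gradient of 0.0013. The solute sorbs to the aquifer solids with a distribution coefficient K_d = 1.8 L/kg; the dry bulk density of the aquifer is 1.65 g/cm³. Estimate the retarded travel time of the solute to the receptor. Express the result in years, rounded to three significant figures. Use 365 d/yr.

1150 years

Darcy flux q = K·i = 5.29 × 0.0013 = 0.006877 m/d
v = Ki/n = 5.29·0.0013/0.07 = 0.09824 m/d
Retardation R = 1 + ρ_b·K_d/n = 1 + 1.65×1.8/0.07 = 43.43
Contaminant velocity v_c = v/R = 0.09824/43.43 = 0.002262 m/d
t = L/v_c = 948/0.002262 = 419100 d
   = 419100/365 = 1150 yr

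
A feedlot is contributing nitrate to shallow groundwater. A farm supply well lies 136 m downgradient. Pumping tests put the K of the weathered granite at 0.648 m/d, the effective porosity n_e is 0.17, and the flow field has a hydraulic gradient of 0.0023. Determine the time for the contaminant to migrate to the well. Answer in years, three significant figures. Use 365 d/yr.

Darcy flux q = K·i = 0.648 × 0.0023 = 0.001490 m/d
Average linear velocity = 0.001490 / 0.17 = 0.008767 m/d
t = L / v = 136 / 0.008767 = 15510 d
   = 15510 / 365 = 42.5 yr

42.5 years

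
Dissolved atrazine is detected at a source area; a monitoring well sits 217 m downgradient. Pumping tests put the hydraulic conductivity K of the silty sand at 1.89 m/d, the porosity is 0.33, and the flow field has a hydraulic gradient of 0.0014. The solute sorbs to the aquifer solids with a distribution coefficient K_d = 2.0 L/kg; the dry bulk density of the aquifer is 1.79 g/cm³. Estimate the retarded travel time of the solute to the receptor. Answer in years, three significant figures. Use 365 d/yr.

Darcy flux q = K·i = 1.89 × 0.0014 = 0.002646 m/d
Average linear velocity = 0.002646 / 0.33 = 0.008018 m/d
Retardation R = 1 + ρ_b·K_d/n = 1 + 1.79×2.0/0.33 = 11.85
Contaminant velocity v_c = v/R = 0.008018/11.85 = 6.767e-4 m/d
t = L/v_c = 217/6.767e-4 = 320700 d
   = 320700/365 = 879 yr

879 years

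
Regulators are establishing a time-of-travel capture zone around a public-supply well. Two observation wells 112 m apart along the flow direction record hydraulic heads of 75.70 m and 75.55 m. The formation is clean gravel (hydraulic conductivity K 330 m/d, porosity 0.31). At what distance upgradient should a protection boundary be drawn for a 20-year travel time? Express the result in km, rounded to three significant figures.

Hydraulic gradient i = (75.70 − 75.55) / 112 = 0.15 / 112 = 0.001339
q = Ki = 330 × 0.001339 = 0.4420 m/d
v = Ki/n = 330·0.001339/0.31 = 1.426 m/d
T = 20 yr × 365 = 7300 d
L = v × T = 1.426 × 7300 = 10410 m
   = 10.4 km

10.4 km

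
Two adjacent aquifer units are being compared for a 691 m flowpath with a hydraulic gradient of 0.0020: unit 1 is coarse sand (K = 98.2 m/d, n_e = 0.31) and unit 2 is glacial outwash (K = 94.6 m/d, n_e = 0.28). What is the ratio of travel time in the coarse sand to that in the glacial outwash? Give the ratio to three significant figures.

Unit 1 (coarse sand): v = 98.2×0.0020/0.31 = 0.6335 m/d, t = 691/0.6335 = 1091 d
Unit 2 (glacial outwash): v = 94.6×0.0020/0.28 = 0.6757 m/d, t = 691/0.6757 = 1023 d
t(coarse sand) / t(glacial outwash) = 1091/1023 = 1.07

1.07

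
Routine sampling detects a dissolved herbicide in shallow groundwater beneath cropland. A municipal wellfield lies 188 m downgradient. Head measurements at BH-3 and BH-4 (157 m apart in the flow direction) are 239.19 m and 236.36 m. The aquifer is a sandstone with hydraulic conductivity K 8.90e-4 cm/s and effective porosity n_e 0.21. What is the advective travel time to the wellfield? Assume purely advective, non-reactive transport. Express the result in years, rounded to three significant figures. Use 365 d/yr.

Hydraulic gradient i = (239.19 − 236.36) / 157 = 2.83 / 157 = 0.01803
K = 8.90e-4 cm/s × 864 = 0.7690 m/d
Darcy flux q = K·i = 0.7690 × 0.01803 = 0.01386 m/d
v_s = q/n_e = 0.01386/0.21 = 0.06600 m/d
t = L / v = 188 / 0.06600 = 2848 d
   = 2848 / 365 = 7.80 yr

7.80 years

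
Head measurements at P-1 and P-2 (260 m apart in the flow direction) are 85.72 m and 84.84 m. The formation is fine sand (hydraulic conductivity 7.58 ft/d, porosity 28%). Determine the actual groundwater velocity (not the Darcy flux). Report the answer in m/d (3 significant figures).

0.0279 m/d

Hydraulic gradient i = (85.72 − 84.84) / 260 = 0.88 / 260 = 0.003385
K = 7.58 ft/d × 0.3048 = 2.310 m/d
Darcy flux q = K·i = 2.310 × 0.003385 = 0.007820 m/d
Average linear velocity = 0.007820 / 0.28 = 0.02793 m/d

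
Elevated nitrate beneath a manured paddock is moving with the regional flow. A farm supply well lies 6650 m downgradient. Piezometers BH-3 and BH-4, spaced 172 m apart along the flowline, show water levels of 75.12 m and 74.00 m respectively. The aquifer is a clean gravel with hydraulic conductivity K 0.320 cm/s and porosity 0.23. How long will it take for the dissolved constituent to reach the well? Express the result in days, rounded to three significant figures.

Hydraulic gradient i = (75.12 − 74.00) / 172 = 1.12 / 172 = 0.006512
K = 0.320 cm/s × 864 = 276.5 m/d
Specific discharge q = 276.5 × 0.006512 = 1.800 m/d
v_s = q/n_e = 1.800/0.23 = 7.828 m/d
t = L / v = 6650 / 7.828 = 849.6 d

850 days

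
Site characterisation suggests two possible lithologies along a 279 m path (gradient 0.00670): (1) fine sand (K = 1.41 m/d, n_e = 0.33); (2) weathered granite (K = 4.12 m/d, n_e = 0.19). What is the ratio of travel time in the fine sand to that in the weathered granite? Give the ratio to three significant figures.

5.08

Unit 1 (fine sand): v = 1.41×0.0067/0.33 = 0.02863 m/d, t = 279/0.02863 = 9746 d
Unit 2 (weathered granite): v = 4.12×0.0067/0.19 = 0.1453 m/d, t = 279/0.1453 = 1920 d
t(fine sand) / t(weathered granite) = 9746/1920 = 5.08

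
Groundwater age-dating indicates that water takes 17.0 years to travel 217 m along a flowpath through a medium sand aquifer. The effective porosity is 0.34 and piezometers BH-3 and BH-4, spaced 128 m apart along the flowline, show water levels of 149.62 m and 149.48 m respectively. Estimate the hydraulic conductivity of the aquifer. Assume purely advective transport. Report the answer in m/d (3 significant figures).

10.9 m/d

Hydraulic gradient i = (149.62 − 149.48) / 128 = 0.14 / 128 = 0.001094
t = 17.0 years = 6205 d
v = L / t = 217 / 6205 = 0.03497 m/d
K = v · n / i = 0.03497 × 0.34 / 0.001094 = 10.9 m/d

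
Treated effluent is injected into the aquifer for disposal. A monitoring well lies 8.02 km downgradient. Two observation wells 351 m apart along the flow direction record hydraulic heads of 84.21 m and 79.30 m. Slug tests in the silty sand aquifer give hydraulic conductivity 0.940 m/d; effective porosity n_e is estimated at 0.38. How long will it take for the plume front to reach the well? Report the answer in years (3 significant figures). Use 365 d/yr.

Hydraulic gradient i = (84.21 − 79.30) / 351 = 4.91 / 351 = 0.01399
q = Ki = 0.940 × 0.01399 = 0.01315 m/d
v = Ki/n = 0.940·0.01399/0.38 = 0.03460 m/d
L = 8.02 km = 8020 m
t = L / v = 8020 / 0.03460 = 231800 d
   = 231800 / 365 = 635 yr

635 years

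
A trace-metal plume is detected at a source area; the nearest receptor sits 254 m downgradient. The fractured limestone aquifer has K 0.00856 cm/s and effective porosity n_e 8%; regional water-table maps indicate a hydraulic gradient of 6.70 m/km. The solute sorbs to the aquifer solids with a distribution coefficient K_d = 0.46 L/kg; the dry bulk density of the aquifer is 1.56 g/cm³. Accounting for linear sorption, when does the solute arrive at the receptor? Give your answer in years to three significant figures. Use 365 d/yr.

K = 0.00856 cm/s × 864 = 7.396 m/d
Specific discharge q = 7.396 × 0.0067 = 0.04955 m/d
Average linear velocity = 0.04955 / 0.08 = 0.6194 m/d
Retardation R = 1 + ρ_b·K_d/n = 1 + 1.56×0.46/0.08 = 9.970
Contaminant velocity v_c = v/R = 0.6194/9.970 = 0.06213 m/d
t = L/v_c = 254/0.06213 = 4088 d
   = 4088/365 = 11.2 yr

11.2 years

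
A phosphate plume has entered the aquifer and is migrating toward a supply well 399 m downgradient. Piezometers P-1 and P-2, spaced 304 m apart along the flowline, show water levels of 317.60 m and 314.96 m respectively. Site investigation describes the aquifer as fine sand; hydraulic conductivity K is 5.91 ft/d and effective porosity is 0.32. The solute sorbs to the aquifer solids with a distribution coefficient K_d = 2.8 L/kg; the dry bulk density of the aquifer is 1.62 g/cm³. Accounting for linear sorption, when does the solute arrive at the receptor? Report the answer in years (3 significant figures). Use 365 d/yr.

339 years

Hydraulic gradient i = (317.60 − 314.96) / 304 = 2.64 / 304 = 0.008684
K = 5.91 ft/d × 0.3048 = 1.801 m/d
Specific discharge q = 1.801 × 0.008684 = 0.01564 m/d
Seepage velocity v = q / n = 0.01564 / 0.32 = 0.04889 m/d
Retardation R = 1 + ρ_b·K_d/n = 1 + 1.62×2.8/0.32 = 15.17
Contaminant velocity v_c = v/R = 0.04889/15.17 = 0.003221 m/d
t = L/v_c = 399/0.003221 = 123900 d
   = 123900/365 = 339 yr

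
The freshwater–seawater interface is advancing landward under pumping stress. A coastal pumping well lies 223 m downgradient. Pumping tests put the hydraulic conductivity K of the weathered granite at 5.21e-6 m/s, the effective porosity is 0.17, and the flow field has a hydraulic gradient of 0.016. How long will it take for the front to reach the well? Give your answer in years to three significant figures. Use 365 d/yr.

K = 5.21e-6 m/s × 86400 s/d = 0.4501 m/d
q = Ki = 0.4501 × 0.016 = 0.007202 m/d
Average linear velocity = 0.007202 / 0.17 = 0.04237 m/d
t = L / v = 223 / 0.04237 = 5264 d
   = 5264 / 365 = 14.4 yr

14.4 years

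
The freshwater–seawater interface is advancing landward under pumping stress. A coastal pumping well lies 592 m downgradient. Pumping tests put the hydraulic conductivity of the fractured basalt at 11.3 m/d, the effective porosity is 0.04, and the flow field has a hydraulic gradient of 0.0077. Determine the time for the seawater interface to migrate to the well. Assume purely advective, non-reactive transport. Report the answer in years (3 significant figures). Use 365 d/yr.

q = Ki = 11.3 × 0.0077 = 0.08701 m/d
v = Ki/n = 11.3·0.0077/0.04 = 2.175 m/d
t = L / v = 592 / 2.175 = 272.2 d
   = 272.2 / 365 = 0.746 yr

0.746 years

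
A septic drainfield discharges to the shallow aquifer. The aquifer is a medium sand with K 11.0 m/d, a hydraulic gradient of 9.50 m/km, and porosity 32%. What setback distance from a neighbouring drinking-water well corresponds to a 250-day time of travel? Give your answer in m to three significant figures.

q = Ki = 11.0 × 0.0095 = 0.1045 m/d
Seepage velocity v = q / n = 0.1045 / 0.32 = 0.3266 m/d
L = v × T = 0.3266 × 250 = 81.64 m

81.6 m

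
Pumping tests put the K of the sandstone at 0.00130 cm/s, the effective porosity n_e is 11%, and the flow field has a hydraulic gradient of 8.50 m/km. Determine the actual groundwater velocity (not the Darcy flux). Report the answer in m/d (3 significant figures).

K = 0.00130 cm/s × 864 = 1.123 m/d
Specific discharge q = 1.123 × 0.0085 = 0.009547 m/d
Seepage velocity v = q / n = 0.009547 / 0.11 = 0.08679 m/d

0.0868 m/d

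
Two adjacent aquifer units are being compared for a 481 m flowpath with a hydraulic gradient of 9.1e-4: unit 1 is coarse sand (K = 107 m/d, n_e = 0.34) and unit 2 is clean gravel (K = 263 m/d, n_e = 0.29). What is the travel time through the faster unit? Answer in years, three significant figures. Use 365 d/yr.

Unit 1 (coarse sand): v = 107×9.1e-4/0.34 = 0.2864 m/d, t = 481/0.2864 = 1680 d
Unit 2 (clean gravel): v = 263×9.1e-4/0.29 = 0.8253 m/d, t = 481/0.8253 = 582.8 d
Faster: 582.8 d / 365 = 1.60 yr

1.60 years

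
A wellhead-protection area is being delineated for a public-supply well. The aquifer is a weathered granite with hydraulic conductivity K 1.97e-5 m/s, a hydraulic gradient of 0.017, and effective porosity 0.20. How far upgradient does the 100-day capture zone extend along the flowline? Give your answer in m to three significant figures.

14.5 m

K = 1.97e-5 m/s × 86400 s/d = 1.702 m/d
Specific discharge q = 1.702 × 0.017 = 0.02894 m/d
Seepage velocity v = q / n = 0.02894 / 0.20 = 0.1447 m/d
L = v × T = 0.1447 × 100 = 14.47 m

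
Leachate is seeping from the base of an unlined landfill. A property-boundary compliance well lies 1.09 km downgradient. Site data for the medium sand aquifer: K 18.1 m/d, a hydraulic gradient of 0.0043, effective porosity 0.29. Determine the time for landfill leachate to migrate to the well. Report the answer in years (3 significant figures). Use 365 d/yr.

11.1 years

Specific discharge q = 18.1 × 0.0043 = 0.07783 m/d
v_s = q/n_e = 0.07783/0.29 = 0.2684 m/d
L = 1.09 km = 1090 m
t = L / v = 1090 / 0.2684 = 4061 d
   = 4061 / 365 = 11.1 yr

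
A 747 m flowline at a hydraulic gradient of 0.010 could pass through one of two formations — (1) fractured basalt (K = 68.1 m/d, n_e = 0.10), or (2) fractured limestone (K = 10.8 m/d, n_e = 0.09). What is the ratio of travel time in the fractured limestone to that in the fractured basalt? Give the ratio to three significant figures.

5.67

Unit 1 (fractured basalt): v = 68.1×0.010/0.10 = 6.810 m/d, t = 747/6.810 = 109.7 d
Unit 2 (fractured limestone): v = 10.8×0.010/0.09 = 1.200 m/d, t = 747/1.200 = 622.5 d
t(fractured limestone) / t(fractured basalt) = 622.5/109.7 = 5.67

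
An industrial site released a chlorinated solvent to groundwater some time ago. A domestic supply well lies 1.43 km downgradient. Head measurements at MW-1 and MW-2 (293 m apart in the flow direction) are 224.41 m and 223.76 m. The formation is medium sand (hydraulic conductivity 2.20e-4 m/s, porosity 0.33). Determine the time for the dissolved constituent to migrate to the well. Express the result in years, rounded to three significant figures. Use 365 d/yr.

Hydraulic gradient i = (224.41 − 223.76) / 293 = 0.65 / 293 = 0.002218
K = 2.20e-4 m/s × 86400 s/d = 19.01 m/d
q = Ki = 19.01 × 0.002218 = 0.04217 m/d
Seepage velocity v = q / n = 0.04217 / 0.33 = 0.1278 m/d
L = 1.43 km = 1430 m
t = L / v = 1430 / 0.1278 = 11190 d
   = 11190 / 365 = 30.7 yr

30.7 years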